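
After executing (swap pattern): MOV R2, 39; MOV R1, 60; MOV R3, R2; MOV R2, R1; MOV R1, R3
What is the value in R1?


Register state trace (swap pattern):
  MOV R2, 39  → R2 = 39
  MOV R1, 60  → R1 = 60
  MOV R3, R2  → R3 = 39  (save R2)
  MOV R2, R1  → R2 = 60  (R2 gets R1's value)
  MOV R1, R3  → R1 = 39  (R1 gets saved value)
Final: R1 = 39

39


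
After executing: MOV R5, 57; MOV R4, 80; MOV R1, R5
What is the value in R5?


Register state trace:
  MOV R5, 57  → R5 = 57
  MOV R4, 80  → R4 = 80
  MOV R1, R5  → R1 = 57
Final: R5 = 57

57


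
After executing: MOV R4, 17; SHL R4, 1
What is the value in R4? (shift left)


Register state trace:
  MOV R4, 17  → R4 = 17
  SHL R4, 1  → R4 = 17 << 1 = 17 * 2^1 = 34
Final: R4 = 34

34


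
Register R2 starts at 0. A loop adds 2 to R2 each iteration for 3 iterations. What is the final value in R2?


Starting value: R2 = 0
  Iter 1: R2 = 0 + 2 = 2
  Iter 2: R2 = 2 + 2 = 4
  Iter 3: R2 = 4 + 2 = 6
Final: R2 = 6

6


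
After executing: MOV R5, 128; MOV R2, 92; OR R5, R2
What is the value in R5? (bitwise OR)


Register state trace:
  MOV R5, 128  → R5 = 128 (0b10000000)
  MOV R2, 92  → R2 = 92 (0b01011100)
  OR R5, R2   → R5 = 128 OR 92 = 220 (0b11011100)
Final: R5 = 220

220


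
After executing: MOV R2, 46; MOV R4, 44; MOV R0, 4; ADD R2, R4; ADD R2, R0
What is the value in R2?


Register state trace:
  MOV R2, 46  → R2 = 46
  MOV R4, 44  → R4 = 44
  MOV R0, 4  → R0 = 4
  ADD R2, R4  → R2 = 46 + 44 = 90
  ADD R2, R0  → R2 = 90 + 4 = 94
Final: R2 = 94

94


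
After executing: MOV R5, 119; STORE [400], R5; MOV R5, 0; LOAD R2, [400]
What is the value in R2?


Register and memory trace:
  MOV R5, 119  → R5 = 119
  STORE [400], R5  → mem[400] = 119
  MOV R5, 0  → R5 = 0
  LOAD R2, [400]  → R2 = mem[400] = 119
Final: R2 = 119

119


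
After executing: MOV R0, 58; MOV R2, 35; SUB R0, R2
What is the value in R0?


Register state trace:
  MOV R0, 58  → R0 = 58
  MOV R2, 35  → R2 = 35
  SUB R0, R2  → R0 = 58 - 35 = 23
Final: R0 = 23

23


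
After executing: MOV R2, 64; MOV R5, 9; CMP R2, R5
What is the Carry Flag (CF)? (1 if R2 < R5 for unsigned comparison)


Register state trace:
  MOV R2, 64  → R2 = 64
  MOV R5, 9  → R5 = 9
  CMP R2, R5  → unsigned 64 - 9: no borrow
  64 >= 9, so CF = 0
CF = 0

0


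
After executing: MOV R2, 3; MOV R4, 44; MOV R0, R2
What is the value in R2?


Register state trace:
  MOV R2, 3  → R2 = 3
  MOV R4, 44  → R4 = 44
  MOV R0, R2  → R0 = 3
Final: R2 = 3

3


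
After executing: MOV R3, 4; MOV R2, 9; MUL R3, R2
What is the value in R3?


Register state trace:
  MOV R3, 4  → R3 = 4
  MOV R2, 9  → R2 = 9
  MUL R3, R2  → R3 = 4 * 9 = 36
Final: R3 = 36

36


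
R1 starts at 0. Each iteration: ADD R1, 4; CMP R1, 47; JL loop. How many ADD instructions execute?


Loop trace (R1 starts at 0, target 47, step 4):
  ADD #1: R1 = 0 + 4 = 4  → 4 < 47, loop
  ADD #2: R1 = 4 + 4 = 8  → 8 < 47, loop
  ADD #3: R1 = 8 + 4 = 12  → 12 < 47, loop
  ADD #4: R1 = 12 + 4 = 16  → 16 < 47, loop
  ADD #5: R1 = 16 + 4 = 20  → 20 < 47, loop
  ADD #6: R1 = 20 + 4 = 24  → 24 < 47, loop
  ADD #7: R1 = 24 + 4 = 28  → 28 < 47, loop
  ADD #8: R1 = 28 + 4 = 32  → 32 < 47, loop
  ADD #9: R1 = 32 + 4 = 36  → 36 < 47, loop
  ADD #10: R1 = 36 + 4 = 40  → 40 < 47, loop
  ADD #11: R1 = 40 + 4 = 44  → 44 < 47, loop
  ADD #12: R1 = 44 + 4 = 48  → 48 >= 47, exit
Total ADD instructions: 12

12


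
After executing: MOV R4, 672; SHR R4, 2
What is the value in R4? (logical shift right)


Register state trace:
  MOV R4, 672  → R4 = 672
  SHR R4, 2  → R4 = 672 >> 2 = 672 // 2^2 = 168
Final: R4 = 168

168


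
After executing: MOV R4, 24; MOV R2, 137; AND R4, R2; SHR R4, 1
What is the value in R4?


Register state trace:
  MOV R4, 24  → R4 = 24 (0b00011000)
  MOV R2, 137  → R2 = 137 (0b10001001)
  AND R4, R2  → R4 = 24 AND 137 = 8 (0b00001000)
  SHR R4, 1  → R4 = 8 >> 1 = 4
Final: R4 = 4

4


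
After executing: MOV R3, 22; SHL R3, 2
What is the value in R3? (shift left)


Register state trace:
  MOV R3, 22  → R3 = 22
  SHL R3, 2  → R3 = 22 << 2 = 22 * 2^2 = 88
Final: R3 = 88

88


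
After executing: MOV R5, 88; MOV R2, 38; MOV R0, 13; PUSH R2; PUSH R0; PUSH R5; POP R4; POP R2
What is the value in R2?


Stack trace (top is rightmost):
  MOV R5, 88  → R5 = 88
  MOV R2, 38  → R2 = 38
  MOV R0, 13  → R0 = 13
  PUSH R2  → stack: [38]
  PUSH R0  → stack: [38, 13]
  PUSH R5  → stack: [38, 13, 88]
  POP R4  → R4 = 88, stack: [38, 13]
  POP R2  → R2 = 13, stack: [38]
Final: R2 = 13

13


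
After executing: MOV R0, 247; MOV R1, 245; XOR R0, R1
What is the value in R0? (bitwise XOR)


Register state trace:
  MOV R0, 247  → R0 = 247 (0b11110111)
  MOV R1, 245  → R1 = 245 (0b11110101)
  XOR R0, R1  → R0 = 247 XOR 245 = 2 (0b00000010)
Final: R0 = 2

2


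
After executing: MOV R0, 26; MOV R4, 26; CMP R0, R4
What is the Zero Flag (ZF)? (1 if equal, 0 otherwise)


Register state trace:
  MOV R0, 26  → R0 = 26
  MOV R4, 26  → R4 = 26
  CMP R0, R4  → computes 26 - 26 = 0
  Result is zero, so values are equal
ZF = 1

1


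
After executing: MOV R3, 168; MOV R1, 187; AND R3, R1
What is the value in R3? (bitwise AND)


Register state trace:
  MOV R3, 168  → R3 = 168 (0b10101000)
  MOV R1, 187  → R1 = 187 (0b10111011)
  AND R3, R1  → R3 = 168 AND 187 = 168 (0b10101000)
Final: R3 = 168

168


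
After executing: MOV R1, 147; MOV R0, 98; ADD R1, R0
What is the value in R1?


Register state trace:
  MOV R1, 147  → R1 = 147
  MOV R0, 98  → R0 = 98
  ADD R1, R0  → R1 = 147 + 98 = 245
Final: R1 = 245

245


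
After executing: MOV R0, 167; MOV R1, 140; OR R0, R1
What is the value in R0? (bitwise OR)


Register state trace:
  MOV R0, 167  → R0 = 167 (0b10100111)
  MOV R1, 140  → R1 = 140 (0b10001100)
  OR R0, R1   → R0 = 167 OR 140 = 175 (0b10101111)
Final: R0 = 175

175


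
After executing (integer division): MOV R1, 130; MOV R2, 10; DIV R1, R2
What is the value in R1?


Register state trace:
  MOV R1, 130  → R1 = 130
  MOV R2, 10  → R2 = 10
  DIV R1, R2  → R1 = 130 // 10 = 13
Final: R1 = 13

13


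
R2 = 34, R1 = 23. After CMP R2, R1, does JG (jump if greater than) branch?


Trace:
  R2 = 34, R1 = 23
  CMP R2, R1  → compares 34 vs 23
  JG checks: is 34 greater than 23?
  34 > 23, so condition is true
Branch taken: Yes

Yes


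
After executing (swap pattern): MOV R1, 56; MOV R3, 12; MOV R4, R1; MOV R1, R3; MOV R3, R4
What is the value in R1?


Register state trace (swap pattern):
  MOV R1, 56  → R1 = 56
  MOV R3, 12  → R3 = 12
  MOV R4, R1  → R4 = 56  (save R1)
  MOV R1, R3  → R1 = 12  (R1 gets R3's value)
  MOV R3, R4  → R3 = 56  (R3 gets saved value)
Final: R1 = 12

12


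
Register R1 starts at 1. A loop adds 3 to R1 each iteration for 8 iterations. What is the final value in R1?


Starting value: R1 = 1
  Iter 1: R1 = 1 + 3 = 4
  Iter 2: R1 = 4 + 3 = 7
  Iter 3: R1 = 7 + 3 = 10
  Iter 4: R1 = 10 + 3 = 13
  Iter 5: R1 = 13 + 3 = 16
  Iter 6: R1 = 16 + 3 = 19
  Iter 7: R1 = 19 + 3 = 22
  Iter 8: R1 = 22 + 3 = 25
Final: R1 = 25

25


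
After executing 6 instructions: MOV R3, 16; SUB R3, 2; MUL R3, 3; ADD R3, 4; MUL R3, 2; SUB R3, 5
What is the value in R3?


Register state trace:
  MOV R3, 16  → R3 = 16
  SUB R3, 2  → R3 = 16 - 2 = 14
  MUL R3, 3  → R3 = 14 * 3 = 42
  ADD R3, 4  → R3 = 42 + 4 = 46
  MUL R3, 2  → R3 = 46 * 2 = 92
  SUB R3, 5  → R3 = 92 - 5 = 87
Final: R3 = 87

87


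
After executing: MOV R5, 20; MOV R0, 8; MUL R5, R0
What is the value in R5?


Register state trace:
  MOV R5, 20  → R5 = 20
  MOV R0, 8  → R0 = 8
  MUL R5, R0  → R5 = 20 * 8 = 160
Final: R5 = 160

160


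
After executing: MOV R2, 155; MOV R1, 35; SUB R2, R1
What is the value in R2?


Register state trace:
  MOV R2, 155  → R2 = 155
  MOV R1, 35  → R1 = 35
  SUB R2, R1  → R2 = 155 - 35 = 120
Final: R2 = 120

120


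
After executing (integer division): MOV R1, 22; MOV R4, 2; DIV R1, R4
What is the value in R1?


Register state trace:
  MOV R1, 22  → R1 = 22
  MOV R4, 2  → R4 = 2
  DIV R1, R4  → R1 = 22 // 2 = 11
Final: R1 = 11

11


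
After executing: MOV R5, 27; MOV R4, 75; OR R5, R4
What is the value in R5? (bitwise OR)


Register state trace:
  MOV R5, 27  → R5 = 27 (0b00011011)
  MOV R4, 75  → R4 = 75 (0b01001011)
  OR R5, R4   → R5 = 27 OR 75 = 91 (0b01011011)
Final: R5 = 91

91


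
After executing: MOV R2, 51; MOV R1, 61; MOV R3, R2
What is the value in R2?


Register state trace:
  MOV R2, 51  → R2 = 51
  MOV R1, 61  → R1 = 61
  MOV R3, R2  → R3 = 51
Final: R2 = 51

51


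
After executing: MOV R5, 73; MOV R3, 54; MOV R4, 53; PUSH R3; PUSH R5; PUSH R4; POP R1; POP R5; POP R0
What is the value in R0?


Stack trace (top is rightmost):
  MOV R5, 73  → R5 = 73
  MOV R3, 54  → R3 = 54
  MOV R4, 53  → R4 = 53
  PUSH R3  → stack: [54]
  PUSH R5  → stack: [54, 73]
  PUSH R4  → stack: [54, 73, 53]
  POP R1  → R1 = 53, stack: [54, 73]
  POP R5  → R5 = 73, stack: [54]
  POP R0  → R0 = 54, stack: []
Final: R0 = 54

54


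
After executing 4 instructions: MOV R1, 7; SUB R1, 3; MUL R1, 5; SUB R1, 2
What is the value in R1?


Register state trace:
  MOV R1, 7  → R1 = 7
  SUB R1, 3  → R1 = 7 - 3 = 4
  MUL R1, 5  → R1 = 4 * 5 = 20
  SUB R1, 2  → R1 = 20 - 2 = 18
Final: R1 = 18

18


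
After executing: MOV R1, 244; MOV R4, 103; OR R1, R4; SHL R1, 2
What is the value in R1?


Register state trace:
  MOV R1, 244  → R1 = 244 (0b11110100)
  MOV R4, 103  → R4 = 103 (0b01100111)
  OR R1, R4  → R1 = 244 OR 103 = 247 (0b11110111)
  SHL R1, 2  → R1 = 247 << 2 = 988
Final: R1 = 988

988


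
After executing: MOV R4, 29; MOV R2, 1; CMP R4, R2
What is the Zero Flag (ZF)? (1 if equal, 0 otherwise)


Register state trace:
  MOV R4, 29  → R4 = 29
  MOV R2, 1  → R2 = 1
  CMP R4, R2  → computes 29 - 1 = 28
  Result is nonzero, so values are not equal
ZF = 0

0


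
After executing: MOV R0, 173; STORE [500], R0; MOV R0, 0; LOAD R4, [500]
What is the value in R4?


Register and memory trace:
  MOV R0, 173  → R0 = 173
  STORE [500], R0  → mem[500] = 173
  MOV R0, 0  → R0 = 0
  LOAD R4, [500]  → R4 = mem[500] = 173
Final: R4 = 173

173


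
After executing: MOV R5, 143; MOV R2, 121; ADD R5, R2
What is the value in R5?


Register state trace:
  MOV R5, 143  → R5 = 143
  MOV R2, 121  → R2 = 121
  ADD R5, R2  → R5 = 143 + 121 = 264
Final: R5 = 264

264


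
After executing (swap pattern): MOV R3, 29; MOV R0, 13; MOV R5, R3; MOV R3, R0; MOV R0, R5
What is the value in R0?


Register state trace (swap pattern):
  MOV R3, 29  → R3 = 29
  MOV R0, 13  → R0 = 13
  MOV R5, R3  → R5 = 29  (save R3)
  MOV R3, R0  → R3 = 13  (R3 gets R0's value)
  MOV R0, R5  → R0 = 29  (R0 gets saved value)
Final: R0 = 29

29


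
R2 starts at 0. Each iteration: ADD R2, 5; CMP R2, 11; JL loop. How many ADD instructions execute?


Loop trace (R2 starts at 0, target 11, step 5):
  ADD #1: R2 = 0 + 5 = 5  → 5 < 11, loop
  ADD #2: R2 = 5 + 5 = 10  → 10 < 11, loop
  ADD #3: R2 = 10 + 5 = 15  → 15 >= 11, exit
Total ADD instructions: 3

3


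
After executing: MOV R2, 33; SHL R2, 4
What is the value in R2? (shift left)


Register state trace:
  MOV R2, 33  → R2 = 33
  SHL R2, 4  → R2 = 33 << 4 = 33 * 2^4 = 528
Final: R2 = 528

528


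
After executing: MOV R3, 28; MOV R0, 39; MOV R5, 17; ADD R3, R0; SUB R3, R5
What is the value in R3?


Register state trace:
  MOV R3, 28  → R3 = 28
  MOV R0, 39  → R0 = 39
  MOV R5, 17  → R5 = 17
  ADD R3, R0  → R3 = 28 + 39 = 67
  SUB R3, R5  → R3 = 67 - 17 = 50
Final: R3 = 50

50


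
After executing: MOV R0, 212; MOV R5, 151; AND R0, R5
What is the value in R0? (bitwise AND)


Register state trace:
  MOV R0, 212  → R0 = 212 (0b11010100)
  MOV R5, 151  → R5 = 151 (0b10010111)
  AND R0, R5  → R0 = 212 AND 151 = 148 (0b10010100)
Final: R0 = 148

148


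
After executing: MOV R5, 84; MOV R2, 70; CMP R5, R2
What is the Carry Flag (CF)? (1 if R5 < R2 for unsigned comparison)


Register state trace:
  MOV R5, 84  → R5 = 84
  MOV R2, 70  → R2 = 70
  CMP R5, R2  → unsigned 84 - 70: no borrow
  84 >= 70, so CF = 0
CF = 0

0


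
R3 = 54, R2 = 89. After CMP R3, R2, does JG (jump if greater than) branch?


Trace:
  R3 = 54, R2 = 89
  CMP R3, R2  → compares 54 vs 89
  JG checks: is 54 greater than 89?
  54 < 89, so condition is false
Branch taken: No

No


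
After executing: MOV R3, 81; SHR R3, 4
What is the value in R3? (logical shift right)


Register state trace:
  MOV R3, 81  → R3 = 81
  SHR R3, 4  → R3 = 81 >> 4 = 81 // 2^4 = 5
Final: R3 = 5

5


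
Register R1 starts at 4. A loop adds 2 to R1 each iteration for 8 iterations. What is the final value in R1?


Starting value: R1 = 4
  Iter 1: R1 = 4 + 2 = 6
  Iter 2: R1 = 6 + 2 = 8
  Iter 3: R1 = 8 + 2 = 10
  Iter 4: R1 = 10 + 2 = 12
  Iter 5: R1 = 12 + 2 = 14
  Iter 6: R1 = 14 + 2 = 16
  Iter 7: R1 = 16 + 2 = 18
  Iter 8: R1 = 18 + 2 = 20
Final: R1 = 20

20


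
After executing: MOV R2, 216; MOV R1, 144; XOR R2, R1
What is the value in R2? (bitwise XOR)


Register state trace:
  MOV R2, 216  → R2 = 216 (0b11011000)
  MOV R1, 144  → R1 = 144 (0b10010000)
  XOR R2, R1  → R2 = 216 XOR 144 = 72 (0b01001000)
Final: R2 = 72

72


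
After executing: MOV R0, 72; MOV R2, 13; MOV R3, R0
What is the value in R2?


Register state trace:
  MOV R0, 72  → R0 = 72
  MOV R2, 13  → R2 = 13
  MOV R3, R0  → R3 = 72
Final: R2 = 13

13


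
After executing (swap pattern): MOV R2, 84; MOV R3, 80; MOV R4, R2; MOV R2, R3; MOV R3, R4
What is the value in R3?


Register state trace (swap pattern):
  MOV R2, 84  → R2 = 84
  MOV R3, 80  → R3 = 80
  MOV R4, R2  → R4 = 84  (save R2)
  MOV R2, R3  → R2 = 80  (R2 gets R3's value)
  MOV R3, R4  → R3 = 84  (R3 gets saved value)
Final: R3 = 84

84


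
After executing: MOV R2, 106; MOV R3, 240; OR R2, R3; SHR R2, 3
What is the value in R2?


Register state trace:
  MOV R2, 106  → R2 = 106 (0b01101010)
  MOV R3, 240  → R3 = 240 (0b11110000)
  OR R2, R3  → R2 = 106 OR 240 = 250 (0b11111010)
  SHR R2, 3  → R2 = 250 >> 3 = 31
Final: R2 = 31

31


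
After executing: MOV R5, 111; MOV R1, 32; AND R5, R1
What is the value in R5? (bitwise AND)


Register state trace:
  MOV R5, 111  → R5 = 111 (0b01101111)
  MOV R1, 32  → R1 = 32 (0b00100000)
  AND R5, R1  → R5 = 111 AND 32 = 32 (0b00100000)
Final: R5 = 32

32


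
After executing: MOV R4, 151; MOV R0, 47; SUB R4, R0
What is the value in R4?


Register state trace:
  MOV R4, 151  → R4 = 151
  MOV R0, 47  → R0 = 47
  SUB R4, R0  → R4 = 151 - 47 = 104
Final: R4 = 104

104


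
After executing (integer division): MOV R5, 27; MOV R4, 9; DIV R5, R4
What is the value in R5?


Register state trace:
  MOV R5, 27  → R5 = 27
  MOV R4, 9  → R4 = 9
  DIV R5, R4  → R5 = 27 // 9 = 3
Final: R5 = 3

3


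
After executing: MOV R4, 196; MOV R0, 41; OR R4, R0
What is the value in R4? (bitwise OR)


Register state trace:
  MOV R4, 196  → R4 = 196 (0b11000100)
  MOV R0, 41  → R0 = 41 (0b00101001)
  OR R4, R0   → R4 = 196 OR 41 = 237 (0b11101101)
Final: R4 = 237

237


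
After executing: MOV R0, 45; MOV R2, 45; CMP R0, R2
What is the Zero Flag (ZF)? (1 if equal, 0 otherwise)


Register state trace:
  MOV R0, 45  → R0 = 45
  MOV R2, 45  → R2 = 45
  CMP R0, R2  → computes 45 - 45 = 0
  Result is zero, so values are equal
ZF = 1

1


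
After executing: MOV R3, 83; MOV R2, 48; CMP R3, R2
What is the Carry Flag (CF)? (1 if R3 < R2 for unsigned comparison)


Register state trace:
  MOV R3, 83  → R3 = 83
  MOV R2, 48  → R2 = 48
  CMP R3, R2  → unsigned 83 - 48: no borrow
  83 >= 48, so CF = 0
CF = 0

0


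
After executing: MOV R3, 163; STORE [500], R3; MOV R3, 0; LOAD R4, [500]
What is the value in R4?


Register and memory trace:
  MOV R3, 163  → R3 = 163
  STORE [500], R3  → mem[500] = 163
  MOV R3, 0  → R3 = 0
  LOAD R4, [500]  → R4 = mem[500] = 163
Final: R4 = 163

163


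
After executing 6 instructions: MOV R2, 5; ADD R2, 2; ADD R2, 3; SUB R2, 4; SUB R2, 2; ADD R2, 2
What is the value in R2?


Register state trace:
  MOV R2, 5  → R2 = 5
  ADD R2, 2  → R2 = 5 + 2 = 7
  ADD R2, 3  → R2 = 7 + 3 = 10
  SUB R2, 4  → R2 = 10 - 4 = 6
  SUB R2, 2  → R2 = 6 - 2 = 4
  ADD R2, 2  → R2 = 4 + 2 = 6
Final: R2 = 6

6


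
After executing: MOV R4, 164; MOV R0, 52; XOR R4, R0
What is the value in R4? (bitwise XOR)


Register state trace:
  MOV R4, 164  → R4 = 164 (0b10100100)
  MOV R0, 52  → R0 = 52 (0b00110100)
  XOR R4, R0  → R4 = 164 XOR 52 = 144 (0b10010000)
Final: R4 = 144

144


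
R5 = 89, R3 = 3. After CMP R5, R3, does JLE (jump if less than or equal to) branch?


Trace:
  R5 = 89, R3 = 3
  CMP R5, R3  → compares 89 vs 3
  JLE checks: is 89 less than or equal to 3?
  89 > 3, so condition is false
Branch taken: No

No


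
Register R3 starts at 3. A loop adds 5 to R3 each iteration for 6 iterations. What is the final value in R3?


Starting value: R3 = 3
  Iter 1: R3 = 3 + 5 = 8
  Iter 2: R3 = 8 + 5 = 13
  Iter 3: R3 = 13 + 5 = 18
  Iter 4: R3 = 18 + 5 = 23
  Iter 5: R3 = 23 + 5 = 28
  Iter 6: R3 = 28 + 5 = 33
Final: R3 = 33

33


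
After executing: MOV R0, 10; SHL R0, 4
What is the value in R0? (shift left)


Register state trace:
  MOV R0, 10  → R0 = 10
  SHL R0, 4  → R0 = 10 << 4 = 10 * 2^4 = 160
Final: R0 = 160

160


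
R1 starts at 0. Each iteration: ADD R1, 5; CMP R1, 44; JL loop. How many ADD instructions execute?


Loop trace (R1 starts at 0, target 44, step 5):
  ADD #1: R1 = 0 + 5 = 5  → 5 < 44, loop
  ADD #2: R1 = 5 + 5 = 10  → 10 < 44, loop
  ADD #3: R1 = 10 + 5 = 15  → 15 < 44, loop
  ADD #4: R1 = 15 + 5 = 20  → 20 < 44, loop
  ADD #5: R1 = 20 + 5 = 25  → 25 < 44, loop
  ADD #6: R1 = 25 + 5 = 30  → 30 < 44, loop
  ADD #7: R1 = 30 + 5 = 35  → 35 < 44, loop
  ADD #8: R1 = 35 + 5 = 40  → 40 < 44, loop
  ADD #9: R1 = 40 + 5 = 45  → 45 >= 44, exit
Total ADD instructions: 9

9


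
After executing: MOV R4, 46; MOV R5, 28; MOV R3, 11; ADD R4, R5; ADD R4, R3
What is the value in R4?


Register state trace:
  MOV R4, 46  → R4 = 46
  MOV R5, 28  → R5 = 28
  MOV R3, 11  → R3 = 11
  ADD R4, R5  → R4 = 46 + 28 = 74
  ADD R4, R3  → R4 = 74 + 11 = 85
Final: R4 = 85

85


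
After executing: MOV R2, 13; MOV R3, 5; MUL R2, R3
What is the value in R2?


Register state trace:
  MOV R2, 13  → R2 = 13
  MOV R3, 5  → R3 = 5
  MUL R2, R3  → R2 = 13 * 5 = 65
Final: R2 = 65

65


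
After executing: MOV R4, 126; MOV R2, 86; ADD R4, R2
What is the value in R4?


Register state trace:
  MOV R4, 126  → R4 = 126
  MOV R2, 86  → R2 = 86
  ADD R4, R2  → R4 = 126 + 86 = 212
Final: R4 = 212

212


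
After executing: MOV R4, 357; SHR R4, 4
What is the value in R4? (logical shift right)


Register state trace:
  MOV R4, 357  → R4 = 357
  SHR R4, 4  → R4 = 357 >> 4 = 357 // 2^4 = 22
Final: R4 = 22

22


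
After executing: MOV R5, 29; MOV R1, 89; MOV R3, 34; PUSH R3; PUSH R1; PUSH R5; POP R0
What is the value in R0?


Stack trace (top is rightmost):
  MOV R5, 29  → R5 = 29
  MOV R1, 89  → R1 = 89
  MOV R3, 34  → R3 = 34
  PUSH R3  → stack: [34]
  PUSH R1  → stack: [34, 89]
  PUSH R5  → stack: [34, 89, 29]
  POP R0  → R0 = 29, stack: [34, 89]
Final: R0 = 29

29


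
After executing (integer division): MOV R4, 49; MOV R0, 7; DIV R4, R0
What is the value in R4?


Register state trace:
  MOV R4, 49  → R4 = 49
  MOV R0, 7  → R0 = 7
  DIV R4, R0  → R4 = 49 // 7 = 7
Final: R4 = 7

7


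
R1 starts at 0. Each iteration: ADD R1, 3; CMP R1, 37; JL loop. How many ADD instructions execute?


Loop trace (R1 starts at 0, target 37, step 3):
  ADD #1: R1 = 0 + 3 = 3  → 3 < 37, loop
  ADD #2: R1 = 3 + 3 = 6  → 6 < 37, loop
  ADD #3: R1 = 6 + 3 = 9  → 9 < 37, loop
  ADD #4: R1 = 9 + 3 = 12  → 12 < 37, loop
  ADD #5: R1 = 12 + 3 = 15  → 15 < 37, loop
  ADD #6: R1 = 15 + 3 = 18  → 18 < 37, loop
  ADD #7: R1 = 18 + 3 = 21  → 21 < 37, loop
  ADD #8: R1 = 21 + 3 = 24  → 24 < 37, loop
  ADD #9: R1 = 24 + 3 = 27  → 27 < 37, loop
  ADD #10: R1 = 27 + 3 = 30  → 30 < 37, loop
  ADD #11: R1 = 30 + 3 = 33  → 33 < 37, loop
  ADD #12: R1 = 33 + 3 = 36  → 36 < 37, loop
  ADD #13: R1 = 36 + 3 = 39  → 39 >= 37, exit
Total ADD instructions: 13

13


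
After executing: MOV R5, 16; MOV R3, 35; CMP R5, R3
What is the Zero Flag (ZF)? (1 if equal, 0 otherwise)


Register state trace:
  MOV R5, 16  → R5 = 16
  MOV R3, 35  → R3 = 35
  CMP R5, R3  → computes 16 - 35 = -19
  Result is nonzero, so values are not equal
ZF = 0

0


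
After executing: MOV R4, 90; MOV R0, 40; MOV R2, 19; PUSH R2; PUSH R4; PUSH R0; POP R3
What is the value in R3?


Stack trace (top is rightmost):
  MOV R4, 90  → R4 = 90
  MOV R0, 40  → R0 = 40
  MOV R2, 19  → R2 = 19
  PUSH R2  → stack: [19]
  PUSH R4  → stack: [19, 90]
  PUSH R0  → stack: [19, 90, 40]
  POP R3  → R3 = 40, stack: [19, 90]
Final: R3 = 40

40


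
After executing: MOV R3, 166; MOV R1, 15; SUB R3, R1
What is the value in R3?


Register state trace:
  MOV R3, 166  → R3 = 166
  MOV R1, 15  → R1 = 15
  SUB R3, R1  → R3 = 166 - 15 = 151
Final: R3 = 151

151


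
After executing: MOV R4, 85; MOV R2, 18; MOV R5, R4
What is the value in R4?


Register state trace:
  MOV R4, 85  → R4 = 85
  MOV R2, 18  → R2 = 18
  MOV R5, R4  → R5 = 85
Final: R4 = 85

85


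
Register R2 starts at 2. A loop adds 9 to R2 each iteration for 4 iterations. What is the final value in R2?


Starting value: R2 = 2
  Iter 1: R2 = 2 + 9 = 11
  Iter 2: R2 = 11 + 9 = 20
  Iter 3: R2 = 20 + 9 = 29
  Iter 4: R2 = 29 + 9 = 38
Final: R2 = 38

38


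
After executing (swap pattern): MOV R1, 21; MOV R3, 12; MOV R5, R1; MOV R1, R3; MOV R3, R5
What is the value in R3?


Register state trace (swap pattern):
  MOV R1, 21  → R1 = 21
  MOV R3, 12  → R3 = 12
  MOV R5, R1  → R5 = 21  (save R1)
  MOV R1, R3  → R1 = 12  (R1 gets R3's value)
  MOV R3, R5  → R3 = 21  (R3 gets saved value)
Final: R3 = 21

21


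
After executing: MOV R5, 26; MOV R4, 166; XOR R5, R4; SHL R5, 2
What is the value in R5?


Register state trace:
  MOV R5, 26  → R5 = 26 (0b00011010)
  MOV R4, 166  → R4 = 166 (0b10100110)
  XOR R5, R4  → R5 = 26 XOR 166 = 188 (0b10111100)
  SHL R5, 2  → R5 = 188 << 2 = 752
Final: R5 = 752

752


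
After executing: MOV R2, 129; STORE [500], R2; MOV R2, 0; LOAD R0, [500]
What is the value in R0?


Register and memory trace:
  MOV R2, 129  → R2 = 129
  STORE [500], R2  → mem[500] = 129
  MOV R2, 0  → R2 = 0
  LOAD R0, [500]  → R0 = mem[500] = 129
Final: R0 = 129

129


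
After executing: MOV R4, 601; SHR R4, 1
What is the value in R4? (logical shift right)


Register state trace:
  MOV R4, 601  → R4 = 601
  SHR R4, 1  → R4 = 601 >> 1 = 601 // 2^1 = 300
Final: R4 = 300

300


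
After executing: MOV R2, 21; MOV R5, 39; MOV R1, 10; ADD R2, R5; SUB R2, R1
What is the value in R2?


Register state trace:
  MOV R2, 21  → R2 = 21
  MOV R5, 39  → R5 = 39
  MOV R1, 10  → R1 = 10
  ADD R2, R5  → R2 = 21 + 39 = 60
  SUB R2, R1  → R2 = 60 - 10 = 50
Final: R2 = 50

50


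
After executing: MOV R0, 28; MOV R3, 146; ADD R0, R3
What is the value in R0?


Register state trace:
  MOV R0, 28  → R0 = 28
  MOV R3, 146  → R3 = 146
  ADD R0, R3  → R0 = 28 + 146 = 174
Final: R0 = 174

174


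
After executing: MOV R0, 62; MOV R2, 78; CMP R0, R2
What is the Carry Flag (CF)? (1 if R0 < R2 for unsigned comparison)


Register state trace:
  MOV R0, 62  → R0 = 62
  MOV R2, 78  → R2 = 78
  CMP R0, R2  → unsigned 62 - 78: borrow occurs
  62 < 78, so CF = 1
CF = 1

1


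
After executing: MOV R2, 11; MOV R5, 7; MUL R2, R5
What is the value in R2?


Register state trace:
  MOV R2, 11  → R2 = 11
  MOV R5, 7  → R5 = 7
  MUL R2, R5  → R2 = 11 * 7 = 77
Final: R2 = 77

77


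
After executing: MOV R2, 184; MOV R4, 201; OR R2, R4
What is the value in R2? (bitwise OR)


Register state trace:
  MOV R2, 184  → R2 = 184 (0b10111000)
  MOV R4, 201  → R4 = 201 (0b11001001)
  OR R2, R4   → R2 = 184 OR 201 = 249 (0b11111001)
Final: R2 = 249

249


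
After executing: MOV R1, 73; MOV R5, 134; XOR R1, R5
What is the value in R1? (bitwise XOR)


Register state trace:
  MOV R1, 73  → R1 = 73 (0b01001001)
  MOV R5, 134  → R5 = 134 (0b10000110)
  XOR R1, R5  → R1 = 73 XOR 134 = 207 (0b11001111)
Final: R1 = 207

207


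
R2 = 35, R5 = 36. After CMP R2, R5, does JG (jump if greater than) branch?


Trace:
  R2 = 35, R5 = 36
  CMP R2, R5  → compares 35 vs 36
  JG checks: is 35 greater than 36?
  35 < 36, so condition is false
Branch taken: No

No


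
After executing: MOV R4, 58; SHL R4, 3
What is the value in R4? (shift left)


Register state trace:
  MOV R4, 58  → R4 = 58
  SHL R4, 3  → R4 = 58 << 3 = 58 * 2^3 = 464
Final: R4 = 464

464


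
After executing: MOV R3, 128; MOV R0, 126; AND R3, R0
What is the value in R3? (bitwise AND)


Register state trace:
  MOV R3, 128  → R3 = 128 (0b10000000)
  MOV R0, 126  → R0 = 126 (0b01111110)
  AND R3, R0  → R3 = 128 AND 126 = 0 (0b00000000)
Final: R3 = 0

0


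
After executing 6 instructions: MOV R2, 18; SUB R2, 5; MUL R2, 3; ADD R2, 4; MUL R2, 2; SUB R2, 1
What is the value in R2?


Register state trace:
  MOV R2, 18  → R2 = 18
  SUB R2, 5  → R2 = 18 - 5 = 13
  MUL R2, 3  → R2 = 13 * 3 = 39
  ADD R2, 4  → R2 = 39 + 4 = 43
  MUL R2, 2  → R2 = 43 * 2 = 86
  SUB R2, 1  → R2 = 86 - 1 = 85
Final: R2 = 85

85


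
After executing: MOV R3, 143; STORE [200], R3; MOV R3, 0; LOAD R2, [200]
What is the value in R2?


Register and memory trace:
  MOV R3, 143  → R3 = 143
  STORE [200], R3  → mem[200] = 143
  MOV R3, 0  → R3 = 0
  LOAD R2, [200]  → R2 = mem[200] = 143
Final: R2 = 143

143


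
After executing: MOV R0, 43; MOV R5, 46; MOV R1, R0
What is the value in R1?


Register state trace:
  MOV R0, 43  → R0 = 43
  MOV R5, 46  → R5 = 46
  MOV R1, R0  → R1 = 43
Final: R1 = 43

43


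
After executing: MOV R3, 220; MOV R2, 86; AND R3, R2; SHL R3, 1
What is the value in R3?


Register state trace:
  MOV R3, 220  → R3 = 220 (0b11011100)
  MOV R2, 86  → R2 = 86 (0b01010110)
  AND R3, R2  → R3 = 220 AND 86 = 84 (0b01010100)
  SHL R3, 1  → R3 = 84 << 1 = 168
Final: R3 = 168

168


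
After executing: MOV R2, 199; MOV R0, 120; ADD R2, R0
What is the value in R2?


Register state trace:
  MOV R2, 199  → R2 = 199
  MOV R0, 120  → R0 = 120
  ADD R2, R0  → R2 = 199 + 120 = 319
Final: R2 = 319

319


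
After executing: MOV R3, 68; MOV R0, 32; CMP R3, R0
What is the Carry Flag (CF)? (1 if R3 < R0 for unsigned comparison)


Register state trace:
  MOV R3, 68  → R3 = 68
  MOV R0, 32  → R0 = 32
  CMP R3, R0  → unsigned 68 - 32: no borrow
  68 >= 32, so CF = 0
CF = 0

0


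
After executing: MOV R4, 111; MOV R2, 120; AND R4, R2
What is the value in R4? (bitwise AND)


Register state trace:
  MOV R4, 111  → R4 = 111 (0b01101111)
  MOV R2, 120  → R2 = 120 (0b01111000)
  AND R4, R2  → R4 = 111 AND 120 = 104 (0b01101000)
Final: R4 = 104

104


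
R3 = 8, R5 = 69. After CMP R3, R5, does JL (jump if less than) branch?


Trace:
  R3 = 8, R5 = 69
  CMP R3, R5  → compares 8 vs 69
  JL checks: is 8 less than 69?
  8 < 69, so condition is true
Branch taken: Yes

Yes


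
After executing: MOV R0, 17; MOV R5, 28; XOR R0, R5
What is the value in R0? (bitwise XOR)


Register state trace:
  MOV R0, 17  → R0 = 17 (0b00010001)
  MOV R5, 28  → R5 = 28 (0b00011100)
  XOR R0, R5  → R0 = 17 XOR 28 = 13 (0b00001101)
Final: R0 = 13

13


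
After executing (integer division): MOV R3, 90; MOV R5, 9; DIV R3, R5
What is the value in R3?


Register state trace:
  MOV R3, 90  → R3 = 90
  MOV R5, 9  → R5 = 9
  DIV R3, R5  → R3 = 90 // 9 = 10
Final: R3 = 10

10


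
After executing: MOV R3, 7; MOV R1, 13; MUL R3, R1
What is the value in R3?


Register state trace:
  MOV R3, 7  → R3 = 7
  MOV R1, 13  → R1 = 13
  MUL R3, R1  → R3 = 7 * 13 = 91
Final: R3 = 91

91


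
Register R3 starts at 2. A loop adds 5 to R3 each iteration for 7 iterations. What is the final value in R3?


Starting value: R3 = 2
  Iter 1: R3 = 2 + 5 = 7
  Iter 2: R3 = 7 + 5 = 12
  Iter 3: R3 = 12 + 5 = 17
  Iter 4: R3 = 17 + 5 = 22
  Iter 5: R3 = 22 + 5 = 27
  Iter 6: R3 = 27 + 5 = 32
  Iter 7: R3 = 32 + 5 = 37
Final: R3 = 37

37


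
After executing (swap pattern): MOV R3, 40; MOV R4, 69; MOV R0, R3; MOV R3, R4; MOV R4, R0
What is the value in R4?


Register state trace (swap pattern):
  MOV R3, 40  → R3 = 40
  MOV R4, 69  → R4 = 69
  MOV R0, R3  → R0 = 40  (save R3)
  MOV R3, R4  → R3 = 69  (R3 gets R4's value)
  MOV R4, R0  → R4 = 40  (R4 gets saved value)
Final: R4 = 40

40


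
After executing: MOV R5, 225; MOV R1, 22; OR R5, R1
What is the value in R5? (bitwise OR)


Register state trace:
  MOV R5, 225  → R5 = 225 (0b11100001)
  MOV R1, 22  → R1 = 22 (0b00010110)
  OR R5, R1   → R5 = 225 OR 22 = 247 (0b11110111)
Final: R5 = 247

247


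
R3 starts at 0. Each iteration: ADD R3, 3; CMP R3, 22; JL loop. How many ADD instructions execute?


Loop trace (R3 starts at 0, target 22, step 3):
  ADD #1: R3 = 0 + 3 = 3  → 3 < 22, loop
  ADD #2: R3 = 3 + 3 = 6  → 6 < 22, loop
  ADD #3: R3 = 6 + 3 = 9  → 9 < 22, loop
  ADD #4: R3 = 9 + 3 = 12  → 12 < 22, loop
  ADD #5: R3 = 12 + 3 = 15  → 15 < 22, loop
  ADD #6: R3 = 15 + 3 = 18  → 18 < 22, loop
  ADD #7: R3 = 18 + 3 = 21  → 21 < 22, loop
  ADD #8: R3 = 21 + 3 = 24  → 24 >= 22, exit
Total ADD instructions: 8

8


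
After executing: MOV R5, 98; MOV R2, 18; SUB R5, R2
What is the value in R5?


Register state trace:
  MOV R5, 98  → R5 = 98
  MOV R2, 18  → R2 = 18
  SUB R5, R2  → R5 = 98 - 18 = 80
Final: R5 = 80

80


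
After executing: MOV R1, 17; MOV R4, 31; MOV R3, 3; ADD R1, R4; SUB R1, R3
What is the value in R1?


Register state trace:
  MOV R1, 17  → R1 = 17
  MOV R4, 31  → R4 = 31
  MOV R3, 3  → R3 = 3
  ADD R1, R4  → R1 = 17 + 31 = 48
  SUB R1, R3  → R1 = 48 - 3 = 45
Final: R1 = 45

45


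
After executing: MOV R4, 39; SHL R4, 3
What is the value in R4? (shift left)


Register state trace:
  MOV R4, 39  → R4 = 39
  SHL R4, 3  → R4 = 39 << 3 = 39 * 2^3 = 312
Final: R4 = 312

312


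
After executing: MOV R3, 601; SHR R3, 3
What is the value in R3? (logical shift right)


Register state trace:
  MOV R3, 601  → R3 = 601
  SHR R3, 3  → R3 = 601 >> 3 = 601 // 2^3 = 75
Final: R3 = 75

75


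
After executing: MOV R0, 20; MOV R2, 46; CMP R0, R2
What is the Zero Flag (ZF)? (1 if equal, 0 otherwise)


Register state trace:
  MOV R0, 20  → R0 = 20
  MOV R2, 46  → R2 = 46
  CMP R0, R2  → computes 20 - 46 = -26
  Result is nonzero, so values are not equal
ZF = 0

0


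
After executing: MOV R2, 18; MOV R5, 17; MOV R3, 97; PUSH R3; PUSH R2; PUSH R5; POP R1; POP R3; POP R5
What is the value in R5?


Stack trace (top is rightmost):
  MOV R2, 18  → R2 = 18
  MOV R5, 17  → R5 = 17
  MOV R3, 97  → R3 = 97
  PUSH R3  → stack: [97]
  PUSH R2  → stack: [97, 18]
  PUSH R5  → stack: [97, 18, 17]
  POP R1  → R1 = 17, stack: [97, 18]
  POP R3  → R3 = 18, stack: [97]
  POP R5  → R5 = 97, stack: []
Final: R5 = 97

97


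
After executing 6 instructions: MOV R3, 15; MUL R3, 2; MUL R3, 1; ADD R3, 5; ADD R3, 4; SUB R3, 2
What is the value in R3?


Register state trace:
  MOV R3, 15  → R3 = 15
  MUL R3, 2  → R3 = 15 * 2 = 30
  MUL R3, 1  → R3 = 30 * 1 = 30
  ADD R3, 5  → R3 = 30 + 5 = 35
  ADD R3, 4  → R3 = 35 + 4 = 39
  SUB R3, 2  → R3 = 39 - 2 = 37
Final: R3 = 37

37


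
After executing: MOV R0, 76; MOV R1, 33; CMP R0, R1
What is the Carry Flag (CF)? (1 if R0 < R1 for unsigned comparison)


Register state trace:
  MOV R0, 76  → R0 = 76
  MOV R1, 33  → R1 = 33
  CMP R0, R1  → unsigned 76 - 33: no borrow
  76 >= 33, so CF = 0
CF = 0

0


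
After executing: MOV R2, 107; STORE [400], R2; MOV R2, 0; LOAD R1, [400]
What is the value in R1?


Register and memory trace:
  MOV R2, 107  → R2 = 107
  STORE [400], R2  → mem[400] = 107
  MOV R2, 0  → R2 = 0
  LOAD R1, [400]  → R1 = mem[400] = 107
Final: R1 = 107

107


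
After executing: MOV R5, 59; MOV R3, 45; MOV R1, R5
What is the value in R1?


Register state trace:
  MOV R5, 59  → R5 = 59
  MOV R3, 45  → R3 = 45
  MOV R1, R5  → R1 = 59
Final: R1 = 59

59


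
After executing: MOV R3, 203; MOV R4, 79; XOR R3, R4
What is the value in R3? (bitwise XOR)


Register state trace:
  MOV R3, 203  → R3 = 203 (0b11001011)
  MOV R4, 79  → R4 = 79 (0b01001111)
  XOR R3, R4  → R3 = 203 XOR 79 = 132 (0b10000100)
Final: R3 = 132

132


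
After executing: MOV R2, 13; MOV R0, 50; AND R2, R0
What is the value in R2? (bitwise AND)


Register state trace:
  MOV R2, 13  → R2 = 13 (0b00001101)
  MOV R0, 50  → R0 = 50 (0b00110010)
  AND R2, R0  → R2 = 13 AND 50 = 0 (0b00000000)
Final: R2 = 0

0


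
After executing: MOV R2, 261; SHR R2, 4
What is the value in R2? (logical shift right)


Register state trace:
  MOV R2, 261  → R2 = 261
  SHR R2, 4  → R2 = 261 >> 4 = 261 // 2^4 = 16
Final: R2 = 16

16


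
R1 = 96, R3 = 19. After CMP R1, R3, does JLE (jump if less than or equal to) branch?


Trace:
  R1 = 96, R3 = 19
  CMP R1, R3  → compares 96 vs 19
  JLE checks: is 96 less than or equal to 19?
  96 > 19, so condition is false
Branch taken: No

No


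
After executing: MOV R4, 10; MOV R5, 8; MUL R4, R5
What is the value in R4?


Register state trace:
  MOV R4, 10  → R4 = 10
  MOV R5, 8  → R5 = 8
  MUL R4, R5  → R4 = 10 * 8 = 80
Final: R4 = 80

80


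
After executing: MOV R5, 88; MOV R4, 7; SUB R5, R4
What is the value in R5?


Register state trace:
  MOV R5, 88  → R5 = 88
  MOV R4, 7  → R4 = 7
  SUB R5, R4  → R5 = 88 - 7 = 81
Final: R5 = 81

81


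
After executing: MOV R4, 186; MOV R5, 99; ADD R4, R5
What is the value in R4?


Register state trace:
  MOV R4, 186  → R4 = 186
  MOV R5, 99  → R5 = 99
  ADD R4, R5  → R4 = 186 + 99 = 285
Final: R4 = 285

285


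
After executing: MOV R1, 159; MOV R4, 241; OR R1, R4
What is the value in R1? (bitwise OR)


Register state trace:
  MOV R1, 159  → R1 = 159 (0b10011111)
  MOV R4, 241  → R4 = 241 (0b11110001)
  OR R1, R4   → R1 = 159 OR 241 = 255 (0b11111111)
Final: R1 = 255

255


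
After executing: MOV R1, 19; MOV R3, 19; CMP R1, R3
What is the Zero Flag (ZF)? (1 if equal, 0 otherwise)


Register state trace:
  MOV R1, 19  → R1 = 19
  MOV R3, 19  → R3 = 19
  CMP R1, R3  → computes 19 - 19 = 0
  Result is zero, so values are equal
ZF = 1

1


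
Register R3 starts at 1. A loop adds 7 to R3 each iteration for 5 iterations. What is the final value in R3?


Starting value: R3 = 1
  Iter 1: R3 = 1 + 7 = 8
  Iter 2: R3 = 8 + 7 = 15
  Iter 3: R3 = 15 + 7 = 22
  Iter 4: R3 = 22 + 7 = 29
  Iter 5: R3 = 29 + 7 = 36
Final: R3 = 36

36


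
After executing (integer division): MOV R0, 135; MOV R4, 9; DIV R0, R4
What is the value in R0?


Register state trace:
  MOV R0, 135  → R0 = 135
  MOV R4, 9  → R4 = 9
  DIV R0, R4  → R0 = 135 // 9 = 15
Final: R0 = 15

15


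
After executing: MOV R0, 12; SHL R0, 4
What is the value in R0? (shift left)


Register state trace:
  MOV R0, 12  → R0 = 12
  SHL R0, 4  → R0 = 12 << 4 = 12 * 2^4 = 192
Final: R0 = 192

192


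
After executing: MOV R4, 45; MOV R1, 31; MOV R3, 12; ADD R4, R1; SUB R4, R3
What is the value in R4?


Register state trace:
  MOV R4, 45  → R4 = 45
  MOV R1, 31  → R1 = 31
  MOV R3, 12  → R3 = 12
  ADD R4, R1  → R4 = 45 + 31 = 76
  SUB R4, R3  → R4 = 76 - 12 = 64
Final: R4 = 64

64


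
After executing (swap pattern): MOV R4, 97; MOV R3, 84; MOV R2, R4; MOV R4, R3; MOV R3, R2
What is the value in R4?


Register state trace (swap pattern):
  MOV R4, 97  → R4 = 97
  MOV R3, 84  → R3 = 84
  MOV R2, R4  → R2 = 97  (save R4)
  MOV R4, R3  → R4 = 84  (R4 gets R3's value)
  MOV R3, R2  → R3 = 97  (R3 gets saved value)
Final: R4 = 84

84


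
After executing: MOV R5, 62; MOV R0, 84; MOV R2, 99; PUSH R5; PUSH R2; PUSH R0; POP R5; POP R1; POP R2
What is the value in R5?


Stack trace (top is rightmost):
  MOV R5, 62  → R5 = 62
  MOV R0, 84  → R0 = 84
  MOV R2, 99  → R2 = 99
  PUSH R5  → stack: [62]
  PUSH R2  → stack: [62, 99]
  PUSH R0  → stack: [62, 99, 84]
  POP R5  → R5 = 84, stack: [62, 99]
  POP R1  → R1 = 99, stack: [62]
  POP R2  → R2 = 62, stack: []
Final: R5 = 84

84


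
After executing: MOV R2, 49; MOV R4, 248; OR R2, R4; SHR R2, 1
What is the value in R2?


Register state trace:
  MOV R2, 49  → R2 = 49 (0b00110001)
  MOV R4, 248  → R4 = 248 (0b11111000)
  OR R2, R4  → R2 = 49 OR 248 = 249 (0b11111001)
  SHR R2, 1  → R2 = 249 >> 1 = 124
Final: R2 = 124

124


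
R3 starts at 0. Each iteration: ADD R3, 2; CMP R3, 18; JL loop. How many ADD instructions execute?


Loop trace (R3 starts at 0, target 18, step 2):
  ADD #1: R3 = 0 + 2 = 2  → 2 < 18, loop
  ADD #2: R3 = 2 + 2 = 4  → 4 < 18, loop
  ADD #3: R3 = 4 + 2 = 6  → 6 < 18, loop
  ADD #4: R3 = 6 + 2 = 8  → 8 < 18, loop
  ADD #5: R3 = 8 + 2 = 10  → 10 < 18, loop
  ADD #6: R3 = 10 + 2 = 12  → 12 < 18, loop
  ADD #7: R3 = 12 + 2 = 14  → 14 < 18, loop
  ADD #8: R3 = 14 + 2 = 16  → 16 < 18, loop
  ADD #9: R3 = 16 + 2 = 18  → 18 >= 18, exit
Total ADD instructions: 9

9


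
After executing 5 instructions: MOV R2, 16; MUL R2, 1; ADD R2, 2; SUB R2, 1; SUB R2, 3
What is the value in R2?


Register state trace:
  MOV R2, 16  → R2 = 16
  MUL R2, 1  → R2 = 16 * 1 = 16
  ADD R2, 2  → R2 = 16 + 2 = 18
  SUB R2, 1  → R2 = 18 - 1 = 17
  SUB R2, 3  → R2 = 17 - 3 = 14
Final: R2 = 14

14


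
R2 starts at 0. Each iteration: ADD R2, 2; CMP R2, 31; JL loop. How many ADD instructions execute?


Loop trace (R2 starts at 0, target 31, step 2):
  ADD #1: R2 = 0 + 2 = 2  → 2 < 31, loop
  ADD #2: R2 = 2 + 2 = 4  → 4 < 31, loop
  ADD #3: R2 = 4 + 2 = 6  → 6 < 31, loop
  ADD #4: R2 = 6 + 2 = 8  → 8 < 31, loop
  ADD #5: R2 = 8 + 2 = 10  → 10 < 31, loop
  ADD #6: R2 = 10 + 2 = 12  → 12 < 31, loop
  ADD #7: R2 = 12 + 2 = 14  → 14 < 31, loop
  ADD #8: R2 = 14 + 2 = 16  → 16 < 31, loop
  ADD #9: R2 = 16 + 2 = 18  → 18 < 31, loop
  ADD #10: R2 = 18 + 2 = 20  → 20 < 31, loop
  ADD #11: R2 = 20 + 2 = 22  → 22 < 31, loop
  ADD #12: R2 = 22 + 2 = 24  → 24 < 31, loop
  ADD #13: R2 = 24 + 2 = 26  → 26 < 31, loop
  ADD #14: R2 = 26 + 2 = 28  → 28 < 31, loop
  ADD #15: R2 = 28 + 2 = 30  → 30 < 31, loop
  ADD #16: R2 = 30 + 2 = 32  → 32 >= 31, exit
Total ADD instructions: 16

16


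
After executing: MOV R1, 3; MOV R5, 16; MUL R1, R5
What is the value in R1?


Register state trace:
  MOV R1, 3  → R1 = 3
  MOV R5, 16  → R5 = 16
  MUL R1, R5  → R1 = 3 * 16 = 48
Final: R1 = 48

48


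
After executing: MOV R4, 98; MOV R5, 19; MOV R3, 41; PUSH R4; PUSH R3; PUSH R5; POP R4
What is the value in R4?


Stack trace (top is rightmost):
  MOV R4, 98  → R4 = 98
  MOV R5, 19  → R5 = 19
  MOV R3, 41  → R3 = 41
  PUSH R4  → stack: [98]
  PUSH R3  → stack: [98, 41]
  PUSH R5  → stack: [98, 41, 19]
  POP R4  → R4 = 19, stack: [98, 41]
Final: R4 = 19

19


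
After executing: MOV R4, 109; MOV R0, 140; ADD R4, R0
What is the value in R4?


Register state trace:
  MOV R4, 109  → R4 = 109
  MOV R0, 140  → R0 = 140
  ADD R4, R0  → R4 = 109 + 140 = 249
Final: R4 = 249

249
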